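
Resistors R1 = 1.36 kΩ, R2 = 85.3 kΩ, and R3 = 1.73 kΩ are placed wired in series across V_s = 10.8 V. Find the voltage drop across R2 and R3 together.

V ≈ 10.6 V

Total series resistance ΣR = 1.36 + 85.3 + 1.73 = 88.39 kΩ.
R_{R2..R3} = 85.3 + 1.73 = 87.03 kΩ.
Voltage divider: V = V_s · (87.03 / 88.39) = 10.8 × 0.9846 = 10.63 V.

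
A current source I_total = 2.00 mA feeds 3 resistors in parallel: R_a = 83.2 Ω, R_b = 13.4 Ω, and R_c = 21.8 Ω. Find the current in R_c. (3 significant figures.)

I ≈ 0.692 mA

Total conductance ΣG = 1/83.2 + 1/13.4 + 1/21.8 = 0.1325 (units of 1/Ω).
By the current-divider rule, I = I_total · G_k/ΣG = 2.00 × 0.3462 = 0.6923 mA.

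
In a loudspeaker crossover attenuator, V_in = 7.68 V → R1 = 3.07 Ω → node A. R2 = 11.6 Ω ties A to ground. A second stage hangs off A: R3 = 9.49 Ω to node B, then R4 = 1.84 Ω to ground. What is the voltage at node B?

V_B ≈ 0.812 V

Looking into the second stage from A: R3 + R4 = 11.33 Ω appears in parallel with R2.
Effective lower resistance at A: R2 ‖ 11.33 = 5.732 Ω.
First divider: V_A = V_in · 5.732/(3.07 + 5.732) = 5.001 V.
Stage 2 is unloaded, so V_B = V_A · R4/(R3+R4) = 5.001 × 1.84/11.33 = 0.8122 V.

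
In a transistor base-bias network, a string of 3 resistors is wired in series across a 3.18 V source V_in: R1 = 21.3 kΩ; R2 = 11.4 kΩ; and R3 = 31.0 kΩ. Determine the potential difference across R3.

V ≈ 1.55 V

Total series resistance ΣR = 21.3 + 11.4 + 31.0 = 63.70 kΩ.
By the voltage-divider rule, V = 3.18 × 31.00/63.70 = 1.548 V.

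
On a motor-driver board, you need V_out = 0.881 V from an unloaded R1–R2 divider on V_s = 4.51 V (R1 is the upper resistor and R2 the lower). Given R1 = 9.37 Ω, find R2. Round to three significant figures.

V_out/V_s = R2/(R1+R2) = 0.1953.
Rearranging, R2 = R1·k/(1−k) = 9.37 × 0.2428 = 2.275 Ω.

R2 ≈ 2.27 Ω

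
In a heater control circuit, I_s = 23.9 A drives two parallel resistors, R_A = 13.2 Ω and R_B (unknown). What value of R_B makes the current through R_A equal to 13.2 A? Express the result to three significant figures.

In a two-way split, I_A/I_s = R_B/(R_A + R_B).
13.2/23.9 = R_B/(R_A + R_B) → R_B = R_A · (0.5523)/(1 − 0.5523) = 13.2 × 1.234 = 16.28 Ω.

R_B ≈ 16.3 Ω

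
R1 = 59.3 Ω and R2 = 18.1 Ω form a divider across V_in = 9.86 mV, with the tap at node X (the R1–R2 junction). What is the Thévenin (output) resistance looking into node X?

R_th ≈ 13.9 Ω

Looking into X with the source shorted: R_th = R1·R2/(R1+R2) = 59.30 × 18.1/77.40 = 13.87 Ω.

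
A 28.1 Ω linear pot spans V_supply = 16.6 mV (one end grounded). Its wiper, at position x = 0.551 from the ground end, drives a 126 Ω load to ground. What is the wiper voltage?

V_out ≈ 8.67 mV

The pot divides into 12.62 Ω above the wiper and 15.48 Ω below.
R_L loads the lower segment: effective lower R = 13.79 Ω.
Loaded-divider output: V_out = 16.6 × 0.5222 = 8.668 mV.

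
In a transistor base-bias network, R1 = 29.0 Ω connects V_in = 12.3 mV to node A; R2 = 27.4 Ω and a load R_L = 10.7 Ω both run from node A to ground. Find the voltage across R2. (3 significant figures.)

V_out ≈ 2.58 mV

R2 ‖ R_L = (27.4 × 10.7)/(27.4 + 10.7) = 7.695 Ω.
Voltage divider with the loaded lower leg: V_out = 12.3 × 7.695/(29.0 + 7.695) = 12.3 × 0.2097 = 2.579 mV.
(Unloaded it would be 5.98 mV; the load pulls it down.)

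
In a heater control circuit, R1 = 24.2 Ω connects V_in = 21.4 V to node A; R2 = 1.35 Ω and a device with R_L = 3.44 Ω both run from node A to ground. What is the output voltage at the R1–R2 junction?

V_out ≈ 0.824 V

R2 ‖ R_L = (1.35 × 3.44)/(1.35 + 3.44) = 0.9695 Ω.
Now apply the divider: V_out = 21.4 × 0.03852 = 0.8243 V.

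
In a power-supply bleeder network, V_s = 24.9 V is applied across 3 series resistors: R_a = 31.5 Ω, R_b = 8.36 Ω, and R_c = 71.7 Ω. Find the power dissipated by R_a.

P ≈ 1.57 W

ΣR = 111.6 Ω → I = 24.9/111.6 = 0.2232 A.
P(R_a) = I²·R_a = (0.2232)² × 31.5 = 1.569 W.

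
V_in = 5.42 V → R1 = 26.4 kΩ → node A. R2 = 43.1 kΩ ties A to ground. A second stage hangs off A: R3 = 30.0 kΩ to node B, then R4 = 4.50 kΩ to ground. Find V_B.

V_B ≈ 0.297 V

Node A sees R2 in parallel with the series input of stage 2, R3 + R4 = 34.50 kΩ.
Effective lower resistance at A: R2 ‖ 34.50 = 19.16 kΩ.
V_A = 5.42 × 19.16/(26.4 + 19.16) = 2.279 V.
V_B = V_A × 0.1304 = 0.2973 V.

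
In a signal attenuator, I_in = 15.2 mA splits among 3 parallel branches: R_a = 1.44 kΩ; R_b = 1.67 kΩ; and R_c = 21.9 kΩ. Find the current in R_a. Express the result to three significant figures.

I ≈ 7.88 mA

Conductances: ΣG = 1/1.44 + 1/1.67 + 1/21.9 = 1.339 (1/kΩ).
R_a takes the fraction G_k/ΣG = 0.6944/1.339 = 0.5187, so I = 15.2 × 0.5187 = 7.884 mA.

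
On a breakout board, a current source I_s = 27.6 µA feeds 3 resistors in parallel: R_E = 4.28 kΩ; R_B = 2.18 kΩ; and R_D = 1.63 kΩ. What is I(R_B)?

I ≈ 9.70 µA

Conductances: ΣG = 1/4.28 + 1/2.18 + 1/1.63 = 1.306 (1/kΩ).
Current divider: I(R_B) = I_s · G_k/ΣG = 27.6 × (0.4587/1.306) = 27.6 × 0.3513 = 9.695 µA.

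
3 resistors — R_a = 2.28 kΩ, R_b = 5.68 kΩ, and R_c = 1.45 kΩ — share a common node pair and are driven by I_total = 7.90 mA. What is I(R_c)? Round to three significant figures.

Conductances: ΣG = 1/2.28 + 1/5.68 + 1/1.45 = 1.304 (1/kΩ).
Current divider: I(R_c) = I_total · G_k/ΣG = 7.90 × (0.6897/1.304) = 7.90 × 0.5288 = 4.177 mA.

I ≈ 4.18 mA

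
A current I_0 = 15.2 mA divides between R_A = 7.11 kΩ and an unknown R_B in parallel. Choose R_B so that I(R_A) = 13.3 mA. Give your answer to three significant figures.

The fraction through R_A equals R_B/(R_A+R_B).
13.3/15.2 = R_B/(R_A + R_B) → R_B = R_A · (0.8750)/(1 − 0.8750) = 7.11 × 7.000 = 49.77 kΩ.

R_B ≈ 49.8 kΩ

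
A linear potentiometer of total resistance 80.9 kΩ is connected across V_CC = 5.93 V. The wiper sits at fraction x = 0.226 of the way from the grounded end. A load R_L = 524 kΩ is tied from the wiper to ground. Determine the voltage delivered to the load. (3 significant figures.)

V_out ≈ 1.30 V

Lower segment x·R_p = 18.28 kΩ; upper segment (1−x)·R_p = 62.62 kΩ.
R_L loads the lower segment: effective lower R = 17.67 kΩ.
V_out = 5.93 × 17.67/(62.62 + 17.67) = 1.305 V.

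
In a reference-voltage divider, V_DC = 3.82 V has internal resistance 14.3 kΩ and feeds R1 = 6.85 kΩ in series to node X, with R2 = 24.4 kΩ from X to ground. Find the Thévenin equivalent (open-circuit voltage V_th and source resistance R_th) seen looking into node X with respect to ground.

R1' = 14.3 + 6.85 = 21.15 kΩ (source resistance + R1).
V_th is the unloaded tap voltage: V_DC · R2/(R1'+R2) = 3.82 × 0.5357 = 2.046 V.
Looking into X with the source shorted: R_th = R1'·R2/(R1'+R2) = 21.15 × 24.4/45.55 = 11.33 kΩ.

V_th ≈ 2.05 V, R_th ≈ 11.3 kΩ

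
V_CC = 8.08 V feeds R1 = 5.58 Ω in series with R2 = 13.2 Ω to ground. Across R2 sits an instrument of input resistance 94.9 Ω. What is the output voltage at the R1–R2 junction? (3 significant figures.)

First combine the lower leg with the load: R2 ‖ R_L = 11.59 Ω.
Voltage divider with the loaded lower leg: V_out = 8.08 × 11.59/(5.58 + 11.59) = 8.08 × 0.6750 = 5.454 V.

V_out ≈ 5.45 V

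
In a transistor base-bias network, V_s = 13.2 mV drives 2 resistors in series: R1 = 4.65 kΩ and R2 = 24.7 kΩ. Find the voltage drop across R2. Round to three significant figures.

V ≈ 11.1 mV

ΣR = 4.65 + 24.7 = 29.35 kΩ.
V = V_s · R/ΣR = 13.2 × 0.8416 = 11.11 mV.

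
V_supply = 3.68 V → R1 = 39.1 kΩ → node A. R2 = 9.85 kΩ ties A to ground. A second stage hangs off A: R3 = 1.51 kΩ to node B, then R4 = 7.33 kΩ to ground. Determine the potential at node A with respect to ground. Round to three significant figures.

V_A ≈ 0.392 V

Looking into the second stage from A: R3 + R4 = 8.840 kΩ appears in parallel with R2.
R2 ‖ (R3+R4) = 4.659 kΩ.
So V_A = 3.68 × 0.1065 = 0.3918 V.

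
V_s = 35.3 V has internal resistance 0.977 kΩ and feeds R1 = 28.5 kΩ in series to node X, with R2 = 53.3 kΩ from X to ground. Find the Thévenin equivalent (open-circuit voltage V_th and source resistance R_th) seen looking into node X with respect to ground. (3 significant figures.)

R1' = 0.977 + 28.5 = 29.48 kΩ (source resistance + R1).
With X open, the divider is unloaded: V_th = 35.3 × 53.3/82.78 = 22.73 V.
Zeroing V_s shorts the top of R1' to ground, so R_th = R1' ‖ R2 = 18.98 kΩ.

V_th ≈ 22.7 V, R_th ≈ 19.0 kΩ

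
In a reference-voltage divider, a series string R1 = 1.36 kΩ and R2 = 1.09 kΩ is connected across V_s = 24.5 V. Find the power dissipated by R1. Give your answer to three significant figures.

Series current I = V_s/ΣR = 24.5/2.450 = 10.00 mA.
P = I²R = 100.0 × 1.36 = 136.0 mW.

P ≈ 136 mW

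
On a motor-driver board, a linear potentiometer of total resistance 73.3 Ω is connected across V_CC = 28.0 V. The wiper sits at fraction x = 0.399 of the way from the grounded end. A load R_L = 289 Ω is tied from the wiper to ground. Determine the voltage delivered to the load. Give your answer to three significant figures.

Lower segment x·R_p = 29.25 Ω; upper segment (1−x)·R_p = 44.05 Ω.
R_L loads the lower segment: effective lower R = 26.56 Ω.
Loaded-divider output: V_out = 28.0 × 0.3761 = 10.53 V.
(Unloaded: V_out = x·V_CC = 11.2 V.)

V_out ≈ 10.5 V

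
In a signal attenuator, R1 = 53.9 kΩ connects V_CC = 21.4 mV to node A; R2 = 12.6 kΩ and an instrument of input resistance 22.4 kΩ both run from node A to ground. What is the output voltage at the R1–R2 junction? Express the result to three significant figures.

The load sits in parallel with R2, giving an effective lower resistance R2' = R2·R_L/(R2+R_L) = 8.064 kΩ.
Voltage divider with the loaded lower leg: V_out = 21.4 × 8.064/(53.9 + 8.064) = 21.4 × 0.1301 = 2.785 mV.
(Unloaded it would be 4.05 mV; the load pulls it down.)

V_out ≈ 2.78 mV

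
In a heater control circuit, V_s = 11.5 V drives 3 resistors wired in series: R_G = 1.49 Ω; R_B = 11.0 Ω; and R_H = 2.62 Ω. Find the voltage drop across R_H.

ΣR = 1.49 + 11.0 + 2.62 = 15.11 Ω.
V = V_s · R/ΣR = 11.5 × 0.1734 = 1.994 V.

V ≈ 1.99 V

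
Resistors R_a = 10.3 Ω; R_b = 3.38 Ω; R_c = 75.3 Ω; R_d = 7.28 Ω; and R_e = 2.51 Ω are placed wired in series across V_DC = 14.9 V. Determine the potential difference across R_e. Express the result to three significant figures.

Total series resistance ΣR = 10.3 + 3.38 + 75.3 + 7.28 + 2.51 = 98.77 Ω.
Voltage divider: V = V_DC · (2.510 / 98.77) = 14.9 × 0.02541 = 0.3786 V.

V ≈ 0.379 V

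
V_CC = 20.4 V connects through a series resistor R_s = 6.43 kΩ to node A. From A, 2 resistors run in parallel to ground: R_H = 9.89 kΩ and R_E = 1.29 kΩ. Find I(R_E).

Parallel bank: R_p = 1/(1/9.89 + 1/1.29) = 1.141 kΩ.
Node voltage V_A = V_CC · R_p/(R_s + R_p) = 20.4 × 0.1507 = 3.075 V.
I(R_E) = V_A / R_E = 3.075/1.29 = 2.384 mA.

I ≈ 2.38 mA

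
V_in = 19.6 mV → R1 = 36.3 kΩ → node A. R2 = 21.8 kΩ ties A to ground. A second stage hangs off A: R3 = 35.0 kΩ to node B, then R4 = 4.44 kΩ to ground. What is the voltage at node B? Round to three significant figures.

V_B ≈ 0.615 mV

Node A sees R2 in parallel with the series input of stage 2, R3 + R4 = 39.44 kΩ.
Effective lower resistance at A: R2 ‖ 39.44 = 14.04 kΩ.
So V_A = 19.6 × 0.2789 = 5.466 mV.
Then the unloaded second divider: V_B = V_A × R4/(R3+R4) = 5.466 × 0.1126 = 0.6154 mV.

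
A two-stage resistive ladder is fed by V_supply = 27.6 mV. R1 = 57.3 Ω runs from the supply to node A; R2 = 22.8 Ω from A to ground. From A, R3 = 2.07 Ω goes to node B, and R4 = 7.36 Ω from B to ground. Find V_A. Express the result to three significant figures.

V_A ≈ 2.88 mV

Node A sees R2 in parallel with the series input of stage 2, R3 + R4 = 9.430 Ω.
R2 ‖ (R3+R4) = 6.671 Ω.
V_A = 27.6 × 6.671/(57.3 + 6.671) = 2.878 mV.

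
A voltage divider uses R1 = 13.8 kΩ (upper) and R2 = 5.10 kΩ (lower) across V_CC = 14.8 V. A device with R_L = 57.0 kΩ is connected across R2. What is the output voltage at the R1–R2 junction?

First combine the lower leg with the load: R2 ‖ R_L = 4.681 kΩ.
Voltage divider with the loaded lower leg: V_out = 14.8 × 4.681/(13.8 + 4.681) = 14.8 × 0.2533 = 3.749 V.
(Unloaded it would be 3.99 V; the load pulls it down.)

V_out ≈ 3.75 V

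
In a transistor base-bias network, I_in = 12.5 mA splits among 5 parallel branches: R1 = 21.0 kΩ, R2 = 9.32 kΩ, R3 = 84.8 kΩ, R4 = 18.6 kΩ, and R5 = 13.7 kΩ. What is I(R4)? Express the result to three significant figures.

I ≈ 2.29 mA

Total conductance ΣG = 1/21.0 + 1/9.32 + 1/84.8 + 1/18.6 + 1/13.7 = 0.2935 (units of 1/kΩ).
R4 takes the fraction G_k/ΣG = 0.05376/0.2935 = 0.1832, so I = 12.5 × 0.1832 = 2.290 mA.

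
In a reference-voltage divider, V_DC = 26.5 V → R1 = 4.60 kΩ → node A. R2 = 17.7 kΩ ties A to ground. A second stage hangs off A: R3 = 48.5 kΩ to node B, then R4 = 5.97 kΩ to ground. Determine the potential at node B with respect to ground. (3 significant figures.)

V_B ≈ 2.16 V

Looking into the second stage from A: R3 + R4 = 54.47 kΩ appears in parallel with R2.
R2 ‖ (R3+R4) = 13.36 kΩ.
V_A = 26.5 × 13.36/(4.60 + 13.36) = 19.71 V.
V_B = V_A × 0.1096 = 2.161 V.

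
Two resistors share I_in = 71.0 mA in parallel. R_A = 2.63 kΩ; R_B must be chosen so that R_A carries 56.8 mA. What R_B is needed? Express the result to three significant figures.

R_B ≈ 10.5 kΩ

Two-branch current divider: I_A = I_in · R_B/(R_A + R_B).
56.8/71.0 = R_B/(R_A + R_B) → R_B = R_A · (0.8000)/(1 − 0.8000) = 2.63 × 4.000 = 10.52 kΩ.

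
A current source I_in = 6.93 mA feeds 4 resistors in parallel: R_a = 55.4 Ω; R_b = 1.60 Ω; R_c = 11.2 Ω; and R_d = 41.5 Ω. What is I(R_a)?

Total conductance ΣG = 1/55.4 + 1/1.60 + 1/11.2 + 1/41.5 = 0.7564 (units of 1/Ω).
R_a takes the fraction G_k/ΣG = 0.01805/0.7564 = 0.02386, so I = 6.93 × 0.02386 = 0.1654 mA.

I ≈ 0.165 mA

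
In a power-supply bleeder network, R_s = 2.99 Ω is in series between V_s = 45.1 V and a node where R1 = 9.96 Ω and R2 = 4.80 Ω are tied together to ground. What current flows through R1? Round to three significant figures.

Equivalent of the parallel group: R_p = 3.239 Ω.
V_A = 45.1 × 3.239/6.229 = 23.45 V.
I(R1) = V_A / R1 = 23.45/9.96 = 2.355 A.

I ≈ 2.35 A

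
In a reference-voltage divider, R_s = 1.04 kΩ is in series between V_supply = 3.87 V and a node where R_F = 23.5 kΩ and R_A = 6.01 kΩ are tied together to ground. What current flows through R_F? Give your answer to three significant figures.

I ≈ 0.135 mA

Equivalent of the parallel group: R_p = 4.786 kΩ.
V_A = 3.87 × 4.786/5.826 = 3.179 V.
I(R_F) = V_A / R_F = 3.179/23.5 = 0.1353 mA.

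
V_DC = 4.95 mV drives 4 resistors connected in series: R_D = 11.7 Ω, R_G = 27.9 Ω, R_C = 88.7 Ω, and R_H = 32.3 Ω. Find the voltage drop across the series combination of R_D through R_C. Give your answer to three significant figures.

V ≈ 3.95 mV

ΣR = 11.7 + 27.9 + 88.7 + 32.3 = 160.6 Ω.
R_{R_D..R_C} = 11.7 + 27.9 + 88.7 = 128.3 Ω.
By the voltage-divider rule, V = 4.95 × 128.3/160.6 = 3.954 mV.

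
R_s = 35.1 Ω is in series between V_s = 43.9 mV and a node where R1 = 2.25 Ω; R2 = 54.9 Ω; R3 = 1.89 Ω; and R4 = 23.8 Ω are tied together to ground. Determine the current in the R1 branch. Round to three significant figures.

I ≈ 0.523 mA

Equivalent of the parallel group: R_p = 0.9673 Ω.
Node voltage V_A = V_s · R_p/(R_s + R_p) = 43.9 × 0.02682 = 1.177 mV.
Branch current I = V_A/R1 = 1.177/2.25 = 0.5233 mA.
(Check via current divider: I_total = 1.217 mA; share G_k/ΣG = 0.4299 → same result.)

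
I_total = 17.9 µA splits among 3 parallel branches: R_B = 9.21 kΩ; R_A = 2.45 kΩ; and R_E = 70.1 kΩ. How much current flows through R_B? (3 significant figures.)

ΣG = 1/9.21 + 1/2.45 + 1/70.1 = 0.5310.
By the current-divider rule, I = I_total · G_k/ΣG = 17.9 × 0.2045 = 3.660 µA.

I ≈ 3.66 µA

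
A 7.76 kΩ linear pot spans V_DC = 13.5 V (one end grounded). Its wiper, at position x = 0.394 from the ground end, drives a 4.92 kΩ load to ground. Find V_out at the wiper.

V_out ≈ 3.86 V

Split the track: R_lower = x·R_p = 3.057 kΩ, R_upper = (1−x)·R_p = 4.703 kΩ.
(x·R_p) ‖ R_L = 1.886 kΩ.
Loaded-divider output: V_out = 13.5 × 0.2862 = 3.864 V.
(Unloaded: V_out = x·V_DC = 5.32 V.)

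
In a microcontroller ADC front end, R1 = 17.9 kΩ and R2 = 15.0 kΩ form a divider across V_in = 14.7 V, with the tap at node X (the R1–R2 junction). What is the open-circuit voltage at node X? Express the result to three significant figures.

V_th ≈ 6.70 V

Open-circuit (no load on X): V_th = V_in · R2/(R1 + R2) = 14.7 × 15.0/(17.90 + 15.0) = 6.702 V.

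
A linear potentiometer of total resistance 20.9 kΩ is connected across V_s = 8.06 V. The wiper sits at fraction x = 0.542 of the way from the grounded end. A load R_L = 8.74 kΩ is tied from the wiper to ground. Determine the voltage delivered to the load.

The pot divides into 9.572 kΩ above the wiper and 11.33 kΩ below.
(x·R_p) ‖ R_L = 4.934 kΩ.
V_out = 8.06 × 4.934/(9.572 + 4.934) = 2.741 V.

V_out ≈ 2.74 V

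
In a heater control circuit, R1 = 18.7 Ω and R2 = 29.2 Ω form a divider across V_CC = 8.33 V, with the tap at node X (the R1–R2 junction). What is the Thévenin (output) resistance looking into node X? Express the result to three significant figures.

R_th ≈ 11.4 Ω

Looking into X with the source shorted: R_th = R1·R2/(R1+R2) = 18.70 × 29.2/47.90 = 11.40 Ω.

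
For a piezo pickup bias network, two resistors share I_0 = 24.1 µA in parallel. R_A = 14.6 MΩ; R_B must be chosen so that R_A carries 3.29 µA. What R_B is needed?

R_B ≈ 2.31 MΩ

In a two-way split, I_A/I_0 = R_B/(R_A + R_B).
With f = 0.1365, R_B = R_A · f/(1−f) = 14.6 × 0.1581 = 2.308 MΩ.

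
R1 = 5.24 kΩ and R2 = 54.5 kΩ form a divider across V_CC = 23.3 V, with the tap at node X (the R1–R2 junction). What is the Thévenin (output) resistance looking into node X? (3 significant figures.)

Zeroing V_CC shorts the top of R1 to ground, so R_th = R1 ‖ R2 = 4.780 kΩ.

R_th ≈ 4.78 kΩ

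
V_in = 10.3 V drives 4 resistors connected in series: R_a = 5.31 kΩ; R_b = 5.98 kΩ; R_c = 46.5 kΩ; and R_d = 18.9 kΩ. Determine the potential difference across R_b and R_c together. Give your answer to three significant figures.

Series total: ΣR = 5.31 + 5.98 + 46.5 + 18.9 = 76.69 kΩ.
R_{R_b..R_c} = 5.98 + 46.5 = 52.48 kΩ.
Voltage divider: V = V_in · (52.48 / 76.69) = 10.3 × 0.6843 = 7.048 V.

V ≈ 7.05 V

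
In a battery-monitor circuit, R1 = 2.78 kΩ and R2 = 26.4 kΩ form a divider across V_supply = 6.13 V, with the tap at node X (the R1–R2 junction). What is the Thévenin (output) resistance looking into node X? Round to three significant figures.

With V_supply suppressed (replaced by a short), R_th = R1 ‖ R2 = (2.780 × 26.4)/(2.780 + 26.4) = 2.515 kΩ.

R_th ≈ 2.52 kΩ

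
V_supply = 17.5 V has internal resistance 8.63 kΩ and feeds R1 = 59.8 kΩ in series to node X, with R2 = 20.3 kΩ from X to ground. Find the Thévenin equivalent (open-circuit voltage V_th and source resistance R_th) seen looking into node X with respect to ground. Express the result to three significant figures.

V_th ≈ 4.00 V, R_th ≈ 15.7 kΩ

R1' = 8.63 + 59.8 = 68.43 kΩ (source resistance + R1).
V_th is the unloaded tap voltage: V_supply · R2/(R1'+R2) = 17.5 × 0.2288 = 4.004 V.
Zeroing V_supply shorts the top of R1' to ground, so R_th = R1' ‖ R2 = 15.66 kΩ.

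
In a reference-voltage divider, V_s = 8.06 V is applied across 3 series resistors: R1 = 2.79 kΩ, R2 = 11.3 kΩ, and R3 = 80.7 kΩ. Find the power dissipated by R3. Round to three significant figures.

P ≈ 0.583 mW

Series current I = V_s/ΣR = 8.06/94.79 = 0.08503 mA.
V(R3) = I·R = 6.862 V; P = V·I = 6.862 × 0.08503 = 0.5835 mW.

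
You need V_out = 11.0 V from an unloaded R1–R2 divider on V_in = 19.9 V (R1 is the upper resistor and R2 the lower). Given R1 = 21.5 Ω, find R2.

R2 ≈ 26.6 Ω

The divider ratio is R2/(R1+R2) = 11.0/19.9 = 0.5528.
Rearranging, R2 = R1·k/(1−k) = 21.5 × 1.236 = 26.57 Ω.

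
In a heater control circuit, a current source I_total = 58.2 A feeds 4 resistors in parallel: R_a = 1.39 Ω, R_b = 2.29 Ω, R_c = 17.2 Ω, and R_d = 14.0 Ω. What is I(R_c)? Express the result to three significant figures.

ΣG = 1/1.39 + 1/2.29 + 1/17.2 + 1/14.0 = 1.286.
R_c takes the fraction G_k/ΣG = 0.05814/1.286 = 0.04522, so I = 58.2 × 0.04522 = 2.632 A.

I ≈ 2.63 A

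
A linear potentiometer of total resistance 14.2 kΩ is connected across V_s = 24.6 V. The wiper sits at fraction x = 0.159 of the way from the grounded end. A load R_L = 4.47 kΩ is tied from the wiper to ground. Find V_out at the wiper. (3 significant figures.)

The pot divides into 11.94 kΩ above the wiper and 2.258 kΩ below.
Lower segment in parallel with the load: 2.258 ‖ 4.47 = 1.500 kΩ.
Loaded-divider output: V_out = 24.6 × 0.1116 = 2.745 V.
(Unloaded: V_out = x·V_s = 3.91 V.)

V_out ≈ 2.75 V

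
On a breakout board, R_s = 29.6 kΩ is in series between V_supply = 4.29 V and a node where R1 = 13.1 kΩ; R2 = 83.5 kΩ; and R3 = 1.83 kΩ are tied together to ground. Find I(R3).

I ≈ 0.118 mA

Equivalent of the parallel group: R_p = 1.575 kΩ.
V_A by voltage divider: V_A = 4.29 × 1.575/(29.6 + 1.575) = 0.2168 V.
Branch current I = V_A/R3 = 0.2168/1.83 = 0.1185 mA.
(Check via current divider: I_total = 0.1376 mA; share G_k/ΣG = 0.8609 → same result.)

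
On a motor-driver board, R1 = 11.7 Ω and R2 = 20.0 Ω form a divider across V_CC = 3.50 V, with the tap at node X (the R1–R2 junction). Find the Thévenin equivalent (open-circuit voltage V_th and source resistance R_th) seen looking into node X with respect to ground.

V_th ≈ 2.21 V, R_th ≈ 7.38 Ω

With X open, the divider is unloaded: V_th = 3.50 × 20.0/31.70 = 2.208 V.
Zeroing V_CC shorts the top of R1 to ground, so R_th = R1 ‖ R2 = 7.382 Ω.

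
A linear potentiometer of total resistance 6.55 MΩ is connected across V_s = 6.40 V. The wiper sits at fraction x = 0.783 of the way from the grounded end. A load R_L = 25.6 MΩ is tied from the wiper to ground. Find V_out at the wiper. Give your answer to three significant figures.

V_out ≈ 4.80 V

Lower segment x·R_p = 5.129 MΩ; upper segment (1−x)·R_p = 1.421 MΩ.
(x·R_p) ‖ R_L = 4.273 MΩ.
Loaded-divider output: V_out = 6.40 × 0.7504 = 4.802 V.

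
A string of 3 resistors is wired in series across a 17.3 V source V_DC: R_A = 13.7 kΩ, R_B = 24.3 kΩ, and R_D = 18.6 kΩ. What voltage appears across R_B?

V ≈ 7.43 V

ΣR = 13.7 + 24.3 + 18.6 = 56.60 kΩ.
By the voltage-divider rule, V = 17.3 × 24.30/56.60 = 7.427 V.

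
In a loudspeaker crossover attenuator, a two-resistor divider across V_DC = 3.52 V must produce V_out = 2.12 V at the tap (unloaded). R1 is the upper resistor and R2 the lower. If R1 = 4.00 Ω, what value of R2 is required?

R2 ≈ 6.06 Ω

The divider ratio is R2/(R1+R2) = 2.12/3.52 = 0.6023.
R2 = R1 · 0.6023/(1 − 0.6023) = 6.057 Ω.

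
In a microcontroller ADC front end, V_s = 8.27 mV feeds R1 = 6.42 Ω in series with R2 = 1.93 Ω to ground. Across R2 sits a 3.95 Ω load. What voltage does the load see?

The load sits in parallel with R2, giving an effective lower resistance R2' = R2·R_L/(R2+R_L) = 1.297 Ω.
Voltage divider with the loaded lower leg: V_out = 8.27 × 1.297/(6.42 + 1.297) = 8.27 × 0.1680 = 1.390 mV.
(Unloaded it would be 1.91 mV; the load pulls it down.)

V_out ≈ 1.39 mV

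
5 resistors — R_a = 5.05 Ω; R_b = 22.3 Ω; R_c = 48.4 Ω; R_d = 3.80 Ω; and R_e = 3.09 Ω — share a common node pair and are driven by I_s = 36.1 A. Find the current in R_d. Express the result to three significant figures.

Total conductance ΣG = 1/5.05 + 1/22.3 + 1/48.4 + 1/3.80 + 1/3.09 = 0.8503 (units of 1/Ω).
R_d takes the fraction G_k/ΣG = 0.2632/0.8503 = 0.3095, so I = 36.1 × 0.3095 = 11.17 A.

I ≈ 11.2 A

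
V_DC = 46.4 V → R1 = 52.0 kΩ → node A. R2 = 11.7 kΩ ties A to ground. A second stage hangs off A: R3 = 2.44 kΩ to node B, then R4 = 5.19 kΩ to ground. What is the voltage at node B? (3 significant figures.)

Node A sees R2 in parallel with the series input of stage 2, R3 + R4 = 7.630 kΩ.
R2 ‖ (R3+R4) = 4.618 kΩ.
So V_A = 46.4 × 0.08157 = 3.785 V.
Then the unloaded second divider: V_B = V_A × R4/(R3+R4) = 3.785 × 0.6802 = 2.574 V.

V_B ≈ 2.57 V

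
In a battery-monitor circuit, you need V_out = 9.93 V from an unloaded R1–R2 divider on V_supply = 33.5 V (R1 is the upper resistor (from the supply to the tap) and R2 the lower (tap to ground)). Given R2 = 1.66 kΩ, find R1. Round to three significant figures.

V_out/V_supply = R2/(R1+R2) = 0.2964.
Rearranging, R1 = R2·(1−k)/k = 1.66 × 2.374 = 3.940 kΩ.

R1 ≈ 3.94 kΩ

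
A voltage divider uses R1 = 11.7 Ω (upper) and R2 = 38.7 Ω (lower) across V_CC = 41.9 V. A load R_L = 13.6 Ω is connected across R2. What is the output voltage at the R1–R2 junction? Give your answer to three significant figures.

R2 ‖ R_L = (38.7 × 13.6)/(38.7 + 13.6) = 10.06 Ω.
Now apply the divider: V_out = 41.9 × 0.4624 = 19.37 V.

V_out ≈ 19.4 V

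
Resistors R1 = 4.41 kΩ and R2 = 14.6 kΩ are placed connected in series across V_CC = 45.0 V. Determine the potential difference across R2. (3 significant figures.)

Total series resistance ΣR = 4.41 + 14.6 = 19.01 kΩ.
V = V_CC · R/ΣR = 45.0 × 0.7680 = 34.56 V.

V ≈ 34.6 V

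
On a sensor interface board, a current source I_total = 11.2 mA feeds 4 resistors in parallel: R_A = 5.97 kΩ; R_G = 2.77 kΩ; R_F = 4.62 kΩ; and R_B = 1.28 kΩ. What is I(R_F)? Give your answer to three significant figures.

Conductances: ΣG = 1/5.97 + 1/2.77 + 1/4.62 + 1/1.28 = 1.526 (1/kΩ).
R_F takes the fraction G_k/ΣG = 0.2165/1.526 = 0.1418, so I = 11.2 × 0.1418 = 1.588 mA.

I ≈ 1.59 mA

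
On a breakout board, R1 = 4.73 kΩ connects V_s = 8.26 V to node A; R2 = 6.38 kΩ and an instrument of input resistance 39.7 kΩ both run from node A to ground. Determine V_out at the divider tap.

V_out ≈ 4.44 V

The load sits in parallel with R2, giving an effective lower resistance R2' = R2·R_L/(R2+R_L) = 5.497 kΩ.
Now apply the divider: V_out = 8.26 × 0.5375 = 4.440 V.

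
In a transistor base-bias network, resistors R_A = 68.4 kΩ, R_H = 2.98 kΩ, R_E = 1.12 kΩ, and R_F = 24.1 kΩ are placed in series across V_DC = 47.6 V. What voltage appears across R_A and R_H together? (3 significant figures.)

V ≈ 35.2 V

Series total: ΣR = 68.4 + 2.98 + 1.12 + 24.1 = 96.60 kΩ.
R_{R_A..R_H} = 68.4 + 2.98 = 71.38 kΩ.
By the voltage-divider rule, V = 47.6 × 71.38/96.60 = 35.17 V.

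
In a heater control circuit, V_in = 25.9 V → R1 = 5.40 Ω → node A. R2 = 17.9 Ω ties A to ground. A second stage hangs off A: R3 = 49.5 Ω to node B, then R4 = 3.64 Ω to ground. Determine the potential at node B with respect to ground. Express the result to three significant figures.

V_B ≈ 1.26 V

The second stage (R3 + R4 = 53.14 Ω) loads node A in parallel with R2.
R2 ‖ (R3+R4) = 13.39 Ω.
V_A = 25.9 × 13.39/(5.40 + 13.39) = 18.46 V.
Stage 2 is unloaded, so V_B = V_A · R4/(R3+R4) = 18.46 × 3.64/53.14 = 1.264 V.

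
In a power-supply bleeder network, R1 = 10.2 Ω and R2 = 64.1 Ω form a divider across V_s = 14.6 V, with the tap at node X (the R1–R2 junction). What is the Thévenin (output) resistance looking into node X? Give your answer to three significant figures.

R_th ≈ 8.80 Ω

Looking into X with the source shorted: R_th = R1·R2/(R1+R2) = 10.20 × 64.1/74.30 = 8.800 Ω.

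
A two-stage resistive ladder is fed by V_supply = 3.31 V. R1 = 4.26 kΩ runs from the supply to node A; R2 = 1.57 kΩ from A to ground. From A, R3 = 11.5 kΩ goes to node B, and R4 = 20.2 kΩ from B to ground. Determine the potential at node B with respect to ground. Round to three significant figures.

Looking into the second stage from A: R3 + R4 = 31.70 kΩ appears in parallel with R2.
R2 ‖ (R3+R4) = 1.496 kΩ.
V_A = 3.31 × 1.496/(4.26 + 1.496) = 0.8602 V.
V_B = V_A × 0.6372 = 0.5482 V.

V_B ≈ 0.548 V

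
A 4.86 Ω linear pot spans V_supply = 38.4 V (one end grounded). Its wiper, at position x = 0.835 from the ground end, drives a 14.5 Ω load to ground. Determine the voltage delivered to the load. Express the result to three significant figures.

V_out ≈ 30.6 V

Lower segment x·R_p = 4.058 Ω; upper segment (1−x)·R_p = 0.8019 Ω.
R_L loads the lower segment: effective lower R = 3.171 Ω.
V_out = 38.4 × 3.171/(0.8019 + 3.171) = 30.65 V.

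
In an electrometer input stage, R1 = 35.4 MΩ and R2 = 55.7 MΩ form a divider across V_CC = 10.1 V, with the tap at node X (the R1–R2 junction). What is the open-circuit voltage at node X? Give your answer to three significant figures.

V_th ≈ 6.18 V

V_th is the unloaded tap voltage: V_CC · R2/(R1+R2) = 10.1 × 0.6114 = 6.175 V.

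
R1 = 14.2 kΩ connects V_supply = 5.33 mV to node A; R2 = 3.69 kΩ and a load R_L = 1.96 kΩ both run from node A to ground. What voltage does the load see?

V_out ≈ 0.441 mV

R2 ‖ R_L = (3.69 × 1.96)/(3.69 + 1.96) = 1.280 kΩ.
Voltage divider with the loaded lower leg: V_out = 5.33 × 1.280/(14.2 + 1.280) = 5.33 × 0.08269 = 0.4407 mV.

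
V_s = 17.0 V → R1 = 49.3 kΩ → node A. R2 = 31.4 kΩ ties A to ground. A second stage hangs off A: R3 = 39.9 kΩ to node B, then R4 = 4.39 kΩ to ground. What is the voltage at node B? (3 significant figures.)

V_B ≈ 0.457 V

Looking into the second stage from A: R3 + R4 = 44.29 kΩ appears in parallel with R2.
R2 ‖ (R3+R4) = 18.37 kΩ.
So V_A = 17.0 × 0.2715 = 4.616 V.
Stage 2 is unloaded, so V_B = V_A · R4/(R3+R4) = 4.616 × 4.39/44.29 = 0.4575 V.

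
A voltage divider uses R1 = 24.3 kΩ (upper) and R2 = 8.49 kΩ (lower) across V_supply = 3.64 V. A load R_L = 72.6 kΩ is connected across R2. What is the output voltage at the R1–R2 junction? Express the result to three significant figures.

First combine the lower leg with the load: R2 ‖ R_L = 7.601 kΩ.
Voltage divider with the loaded lower leg: V_out = 3.64 × 7.601/(24.3 + 7.601) = 3.64 × 0.2383 = 0.8673 V.

V_out ≈ 0.867 V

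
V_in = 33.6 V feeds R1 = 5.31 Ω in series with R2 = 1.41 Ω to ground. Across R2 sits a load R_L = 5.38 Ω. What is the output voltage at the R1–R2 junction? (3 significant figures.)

First combine the lower leg with the load: R2 ‖ R_L = 1.117 Ω.
Now apply the divider: V_out = 33.6 × 0.1738 = 5.840 V.

V_out ≈ 5.84 V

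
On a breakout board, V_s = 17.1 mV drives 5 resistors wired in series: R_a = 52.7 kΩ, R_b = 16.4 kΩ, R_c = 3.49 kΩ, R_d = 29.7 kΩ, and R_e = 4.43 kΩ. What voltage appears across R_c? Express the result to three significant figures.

Total series resistance ΣR = 52.7 + 16.4 + 3.49 + 29.7 + 4.43 = 106.7 kΩ.
V = V_s · R/ΣR = 17.1 × 0.03270 = 0.5592 mV.

V ≈ 0.559 mV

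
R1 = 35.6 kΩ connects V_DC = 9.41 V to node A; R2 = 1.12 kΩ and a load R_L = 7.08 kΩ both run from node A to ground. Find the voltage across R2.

V_out ≈ 0.249 V

R2 ‖ R_L = (1.12 × 7.08)/(1.12 + 7.08) = 0.9670 kΩ.
Then V_out = V_DC · R2'/(R1 + R2') = 9.41 × 0.9670/36.57 = 0.2488 V.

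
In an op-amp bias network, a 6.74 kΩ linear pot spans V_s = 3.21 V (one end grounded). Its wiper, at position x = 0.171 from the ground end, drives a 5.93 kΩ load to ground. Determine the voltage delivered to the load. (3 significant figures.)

The pot divides into 5.587 kΩ above the wiper and 1.153 kΩ below.
Lower segment in parallel with the load: 1.153 ‖ 5.93 = 0.9650 kΩ.
Loaded-divider output: V_out = 3.21 × 0.1473 = 0.4727 V.
(Unloaded: V_out = x·V_s = 0.549 V.)

V_out ≈ 0.473 V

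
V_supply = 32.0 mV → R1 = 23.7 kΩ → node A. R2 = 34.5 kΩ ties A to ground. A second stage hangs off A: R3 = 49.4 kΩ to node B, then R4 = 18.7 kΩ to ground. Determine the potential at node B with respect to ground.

Looking into the second stage from A: R3 + R4 = 68.10 kΩ appears in parallel with R2.
R2 ‖ (R3+R4) = 22.90 kΩ.
V_A = 32.0 × 22.90/(23.7 + 22.90) = 15.73 mV.
V_B = V_A × 0.2746 = 4.318 mV.

V_B ≈ 4.32 mV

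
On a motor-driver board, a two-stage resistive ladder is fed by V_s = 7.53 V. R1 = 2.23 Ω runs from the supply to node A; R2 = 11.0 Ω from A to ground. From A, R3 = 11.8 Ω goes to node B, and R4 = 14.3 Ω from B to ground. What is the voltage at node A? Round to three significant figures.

Looking into the second stage from A: R3 + R4 = 26.10 Ω appears in parallel with R2.
R2 ‖ (R3+R4) = 7.739 Ω.
So V_A = 7.53 × 0.7763 = 5.846 V.

V_A ≈ 5.85 V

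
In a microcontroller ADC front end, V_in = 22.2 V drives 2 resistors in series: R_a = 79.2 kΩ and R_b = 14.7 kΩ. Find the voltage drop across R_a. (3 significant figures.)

ΣR = 79.2 + 14.7 = 93.90 kΩ.
By the voltage-divider rule, V = 22.2 × 79.20/93.90 = 18.72 V.

V ≈ 18.7 V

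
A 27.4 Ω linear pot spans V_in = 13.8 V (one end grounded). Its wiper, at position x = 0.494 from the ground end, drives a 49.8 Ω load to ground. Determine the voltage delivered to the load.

Lower segment x·R_p = 13.54 Ω; upper segment (1−x)·R_p = 13.86 Ω.
R_L loads the lower segment: effective lower R = 10.64 Ω.
Then V_out = V_in · 10.64/(13.86 + 10.64) = 5.993 V.

V_out ≈ 5.99 V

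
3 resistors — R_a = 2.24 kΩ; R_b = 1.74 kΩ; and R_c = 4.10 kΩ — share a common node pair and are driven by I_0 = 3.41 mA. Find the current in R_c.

I ≈ 0.657 mA

ΣG = 1/2.24 + 1/1.74 + 1/4.10 = 1.265.
R_c takes the fraction G_k/ΣG = 0.2439/1.265 = 0.1928, so I = 3.41 × 0.1928 = 0.6575 mA.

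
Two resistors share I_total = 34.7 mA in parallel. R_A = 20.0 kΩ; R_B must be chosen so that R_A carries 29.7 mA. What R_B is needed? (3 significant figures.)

In a two-way split, I_A/I_total = R_B/(R_A + R_B).
With f = 0.8559, R_B = R_A · f/(1−f) = 20.0 × 5.940 = 118.8 kΩ.

R_B ≈ 119 kΩ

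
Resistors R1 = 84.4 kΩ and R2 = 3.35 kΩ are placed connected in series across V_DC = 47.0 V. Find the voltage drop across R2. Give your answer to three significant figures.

V ≈ 1.79 V

ΣR = 84.4 + 3.35 = 87.75 kΩ.
By the voltage-divider rule, V = 47.0 × 3.350/87.75 = 1.794 V.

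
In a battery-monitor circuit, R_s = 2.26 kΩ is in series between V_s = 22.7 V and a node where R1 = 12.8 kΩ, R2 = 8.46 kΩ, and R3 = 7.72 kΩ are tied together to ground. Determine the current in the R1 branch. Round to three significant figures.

I ≈ 1.02 mA

Equivalent of the parallel group: R_p = 3.069 kΩ.
V_A = 22.7 × 3.069/5.329 = 13.07 V.
Branch current I = V_A/R1 = 13.07/12.8 = 1.021 mA.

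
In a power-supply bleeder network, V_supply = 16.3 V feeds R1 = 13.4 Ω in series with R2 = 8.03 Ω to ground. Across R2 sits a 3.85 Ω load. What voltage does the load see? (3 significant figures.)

V_out ≈ 2.65 V

R2 ‖ R_L = (8.03 × 3.85)/(8.03 + 3.85) = 2.602 Ω.
Then V_out = V_supply · R2'/(R1 + R2') = 16.3 × 2.602/16.00 = 2.651 V.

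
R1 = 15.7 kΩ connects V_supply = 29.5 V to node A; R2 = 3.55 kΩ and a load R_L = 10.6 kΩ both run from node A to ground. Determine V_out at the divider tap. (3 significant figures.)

V_out ≈ 4.27 V

R2 ‖ R_L = (3.55 × 10.6)/(3.55 + 10.6) = 2.659 kΩ.
Then V_out = V_supply · R2'/(R1 + R2') = 29.5 × 2.659/18.36 = 4.273 V.
(Unloaded it would be 5.44 V; the load pulls it down.)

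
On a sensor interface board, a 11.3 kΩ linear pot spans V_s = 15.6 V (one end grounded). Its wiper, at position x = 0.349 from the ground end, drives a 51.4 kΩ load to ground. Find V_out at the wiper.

Lower segment x·R_p = 3.944 kΩ; upper segment (1−x)·R_p = 7.356 kΩ.
Lower segment in parallel with the load: 3.944 ‖ 51.4 = 3.663 kΩ.
V_out = 15.6 × 3.663/(7.356 + 3.663) = 5.185 V.
(Unloaded: V_out = x·V_s = 5.44 V.)

V_out ≈ 5.19 V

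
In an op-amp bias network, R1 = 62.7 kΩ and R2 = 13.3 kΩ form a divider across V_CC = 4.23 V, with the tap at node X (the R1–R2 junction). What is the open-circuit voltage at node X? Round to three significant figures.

Open-circuit (no load on X): V_th = V_CC · R2/(R1 + R2) = 4.23 × 13.3/(62.70 + 13.3) = 0.7403 V.

V_th ≈ 0.740 V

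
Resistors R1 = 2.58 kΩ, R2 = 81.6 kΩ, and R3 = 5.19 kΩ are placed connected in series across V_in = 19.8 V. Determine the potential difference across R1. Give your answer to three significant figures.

V ≈ 0.572 V

Total series resistance ΣR = 2.58 + 81.6 + 5.19 = 89.37 kΩ.
By the voltage-divider rule, V = 19.8 × 2.580/89.37 = 0.5716 V.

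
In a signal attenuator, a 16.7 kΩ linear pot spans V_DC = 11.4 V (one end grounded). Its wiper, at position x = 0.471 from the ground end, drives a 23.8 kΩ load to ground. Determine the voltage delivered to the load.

The pot divides into 8.834 kΩ above the wiper and 7.866 kΩ below.
(x·R_p) ‖ R_L = 5.912 kΩ.
V_out = 11.4 × 5.912/(8.834 + 5.912) = 4.570 V.
(Unloaded: V_out = x·V_DC = 5.37 V.)

V_out ≈ 4.57 V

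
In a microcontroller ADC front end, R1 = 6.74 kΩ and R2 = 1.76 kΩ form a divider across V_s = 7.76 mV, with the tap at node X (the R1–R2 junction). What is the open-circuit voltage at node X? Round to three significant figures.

V_th ≈ 1.61 mV

With X open, the divider is unloaded: V_th = 7.76 × 1.76/8.500 = 1.607 mV.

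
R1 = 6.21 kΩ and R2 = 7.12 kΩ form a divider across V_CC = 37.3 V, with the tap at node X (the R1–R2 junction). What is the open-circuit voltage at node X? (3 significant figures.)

V_th ≈ 19.9 V

With X open, the divider is unloaded: V_th = 37.3 × 7.12/13.33 = 19.92 V.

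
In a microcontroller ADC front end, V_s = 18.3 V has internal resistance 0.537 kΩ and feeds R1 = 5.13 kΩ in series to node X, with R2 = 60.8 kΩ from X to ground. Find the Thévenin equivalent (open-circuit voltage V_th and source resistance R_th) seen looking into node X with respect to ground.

V_th ≈ 16.7 V, R_th ≈ 5.18 kΩ

R1' = 0.537 + 5.13 = 5.667 kΩ (source resistance + R1).
With X open, the divider is unloaded: V_th = 18.3 × 60.8/66.47 = 16.74 V.
Zeroing V_s shorts the top of R1' to ground, so R_th = R1' ‖ R2 = 5.184 kΩ.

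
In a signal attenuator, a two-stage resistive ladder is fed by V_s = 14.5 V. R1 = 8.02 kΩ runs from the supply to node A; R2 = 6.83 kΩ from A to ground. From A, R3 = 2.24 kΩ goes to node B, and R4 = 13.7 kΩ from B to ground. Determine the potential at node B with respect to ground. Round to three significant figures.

V_B ≈ 4.65 V

The second stage (R3 + R4 = 15.94 kΩ) loads node A in parallel with R2.
R2 ‖ (R3+R4) = 4.781 kΩ.
First divider: V_A = V_s · 4.781/(8.02 + 4.781) = 5.416 V.
Then the unloaded second divider: V_B = V_A × R4/(R3+R4) = 5.416 × 0.8595 = 4.655 V.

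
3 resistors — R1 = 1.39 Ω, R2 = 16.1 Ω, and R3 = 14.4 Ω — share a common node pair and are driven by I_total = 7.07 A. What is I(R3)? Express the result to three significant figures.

I ≈ 0.577 A

Total conductance ΣG = 1/1.39 + 1/16.1 + 1/14.4 = 0.8510 (units of 1/Ω).
Current divider: I(R3) = I_total · G_k/ΣG = 7.07 × (0.06944/0.8510) = 7.07 × 0.08161 = 0.5769 A.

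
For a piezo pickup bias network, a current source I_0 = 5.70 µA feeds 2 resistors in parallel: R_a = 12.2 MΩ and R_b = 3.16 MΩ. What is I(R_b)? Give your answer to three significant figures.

I ≈ 4.53 µA

Two-branch current divider: I_k = I_0 · R_other/(R_1 + R_2).
So I = 5.70 × 12.2/15.36 = 4.527 µA.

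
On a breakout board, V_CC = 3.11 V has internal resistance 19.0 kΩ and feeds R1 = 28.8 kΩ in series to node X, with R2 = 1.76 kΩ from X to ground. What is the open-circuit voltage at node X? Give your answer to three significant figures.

V_th ≈ 0.110 V

R1' = 19.0 + 28.8 = 47.80 kΩ (source resistance + R1).
Open-circuit (no load on X): V_th = V_CC · R2/(R1' + R2) = 3.11 × 1.76/(47.80 + 1.76) = 0.1104 V.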